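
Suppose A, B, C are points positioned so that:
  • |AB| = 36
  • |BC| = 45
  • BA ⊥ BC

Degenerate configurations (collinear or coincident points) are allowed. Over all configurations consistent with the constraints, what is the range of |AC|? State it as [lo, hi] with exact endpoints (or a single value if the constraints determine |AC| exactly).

|AC| = 9·√(41)  (≈ 57.6281)

|AB| ∈ {36}
|BC| ∈ {45}
|AC| ∈ {9·√(41)}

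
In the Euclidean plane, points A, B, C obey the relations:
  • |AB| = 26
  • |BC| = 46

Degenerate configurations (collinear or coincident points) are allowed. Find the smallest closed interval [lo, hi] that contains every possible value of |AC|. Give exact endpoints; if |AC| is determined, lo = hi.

|AC| ∈ [20, 72]  (≈ [20.0000, 72.0000])

|AB| ∈ {26}
|BC| ∈ {46}
|AC| ∈ [20, 72]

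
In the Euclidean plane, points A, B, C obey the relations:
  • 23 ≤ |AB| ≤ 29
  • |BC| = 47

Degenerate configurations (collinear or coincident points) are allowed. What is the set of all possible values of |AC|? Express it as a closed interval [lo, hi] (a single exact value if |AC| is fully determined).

|AC| ∈ [18, 76]  (≈ [18.0000, 76.0000])

|AB| ∈ [23, 29]
|BC| ∈ {47}
|AC| ∈ [18, 76]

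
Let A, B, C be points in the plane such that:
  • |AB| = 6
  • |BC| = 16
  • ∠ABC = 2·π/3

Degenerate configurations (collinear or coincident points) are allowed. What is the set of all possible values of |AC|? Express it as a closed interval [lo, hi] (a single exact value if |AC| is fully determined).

|AB| ∈ {6}
|BC| ∈ {16}
|AC| ∈ {2·√(97)}

|AC| = 2·√(97)  (≈ 19.6977)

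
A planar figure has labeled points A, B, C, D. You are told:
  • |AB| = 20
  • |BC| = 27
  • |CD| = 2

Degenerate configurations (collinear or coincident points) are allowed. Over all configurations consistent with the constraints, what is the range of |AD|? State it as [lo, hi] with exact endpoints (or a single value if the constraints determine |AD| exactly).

|AB| ∈ {20}
|BC| ∈ {27}
|CD| ∈ {2}
|AC| ∈ [7, 47]
|BD| ∈ [25, 29]
|AD| ∈ [5, 49]

|AD| ∈ [5, 49]  (≈ [5.0000, 49.0000])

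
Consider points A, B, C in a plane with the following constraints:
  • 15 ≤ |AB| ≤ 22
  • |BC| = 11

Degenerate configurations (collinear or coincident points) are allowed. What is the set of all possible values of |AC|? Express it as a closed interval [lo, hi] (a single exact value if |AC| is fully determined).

|AC| ∈ [4, 33]  (≈ [4.0000, 33.0000])

|AB| ∈ [15, 22]
|BC| ∈ {11}
|AC| ∈ [4, 33]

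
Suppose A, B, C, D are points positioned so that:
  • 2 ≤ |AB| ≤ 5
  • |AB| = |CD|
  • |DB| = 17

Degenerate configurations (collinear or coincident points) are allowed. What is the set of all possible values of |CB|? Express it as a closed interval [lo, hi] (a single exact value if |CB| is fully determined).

|AB| ∈ [2, 5]
|BD| ∈ {17}
|CD| ∈ [2, 5]
|AD| ∈ [12, 22]
|BC| ∈ [12, 22]
|AC| ∈ [7, 27]

|CB| ∈ [12, 22]  (≈ [12.0000, 22.0000])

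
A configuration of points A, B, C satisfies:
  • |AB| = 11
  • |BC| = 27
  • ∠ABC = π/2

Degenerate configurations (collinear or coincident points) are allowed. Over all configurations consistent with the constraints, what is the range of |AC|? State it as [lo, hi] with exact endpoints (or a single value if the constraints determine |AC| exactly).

|AC| = 5·√(34)  (≈ 29.1548)

|AB| ∈ {11}
|BC| ∈ {27}
|AC| ∈ {5·√(34)}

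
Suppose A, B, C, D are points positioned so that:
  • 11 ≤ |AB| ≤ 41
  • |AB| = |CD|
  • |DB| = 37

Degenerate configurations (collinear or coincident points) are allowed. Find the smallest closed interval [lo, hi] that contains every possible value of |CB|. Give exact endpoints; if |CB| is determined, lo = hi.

|CB| ∈ [0, 78]  (≈ [0.0000, 78.0000])

|AB| ∈ [11, 41]
|BD| ∈ {37}
|CD| ∈ [11, 41]
|AD| ∈ [0, 78]
|BC| ∈ [0, 78]
|AC| ∈ [0, 119]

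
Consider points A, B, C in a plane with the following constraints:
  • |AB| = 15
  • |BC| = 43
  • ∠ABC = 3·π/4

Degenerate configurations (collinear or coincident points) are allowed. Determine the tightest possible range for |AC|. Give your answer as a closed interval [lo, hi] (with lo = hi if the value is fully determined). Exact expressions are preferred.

|AB| ∈ {15}
|BC| ∈ {43}
|AC| ∈ {√(645·√(2) + 2074)}

|AC| = √(645·√(2) + 2074)  (≈ 54.6458)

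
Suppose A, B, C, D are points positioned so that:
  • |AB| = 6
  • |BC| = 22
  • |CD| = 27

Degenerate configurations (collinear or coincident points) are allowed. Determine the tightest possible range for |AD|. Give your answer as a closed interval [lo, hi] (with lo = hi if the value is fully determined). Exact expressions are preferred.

|AD| ∈ [0, 55]  (≈ [0.0000, 55.0000])

|AB| ∈ {6}
|BC| ∈ {22}
|CD| ∈ {27}
|AC| ∈ [16, 28]
|BD| ∈ [5, 49]
|AD| ∈ [0, 55]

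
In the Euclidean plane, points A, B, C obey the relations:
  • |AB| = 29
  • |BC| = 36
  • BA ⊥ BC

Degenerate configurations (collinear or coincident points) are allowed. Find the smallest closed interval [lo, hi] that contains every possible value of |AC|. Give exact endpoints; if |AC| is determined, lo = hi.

|AB| ∈ {29}
|BC| ∈ {36}
|AC| ∈ {√(2137)}

|AC| = √(2137)  (≈ 46.2277)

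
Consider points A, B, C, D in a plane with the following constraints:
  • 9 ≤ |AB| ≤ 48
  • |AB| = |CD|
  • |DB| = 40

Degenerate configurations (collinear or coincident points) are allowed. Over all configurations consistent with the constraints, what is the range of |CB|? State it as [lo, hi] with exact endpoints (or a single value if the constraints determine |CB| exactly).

|CB| ∈ [0, 88]  (≈ [0.0000, 88.0000])

|AB| ∈ [9, 48]
|BD| ∈ {40}
|CD| ∈ [9, 48]
|AD| ∈ [0, 88]
|BC| ∈ [0, 88]
|AC| ∈ [0, 136]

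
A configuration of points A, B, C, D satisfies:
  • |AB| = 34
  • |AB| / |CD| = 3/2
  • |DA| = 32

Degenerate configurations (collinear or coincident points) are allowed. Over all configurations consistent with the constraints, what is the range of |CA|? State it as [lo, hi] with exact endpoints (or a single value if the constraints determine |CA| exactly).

|CA| ∈ [28/3, 164/3]  (≈ [9.3333, 54.6667])

|AB| ∈ {34}
|AD| ∈ {32}
|CD| ∈ {68/3}
|BD| ∈ [2, 66]
|AC| ∈ [28/3, 164/3]
|BC| ∈ [0, 266/3]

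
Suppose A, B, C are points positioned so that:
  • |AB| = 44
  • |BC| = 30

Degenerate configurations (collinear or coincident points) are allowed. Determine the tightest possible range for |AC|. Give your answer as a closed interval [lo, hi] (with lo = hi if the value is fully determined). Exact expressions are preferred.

|AB| ∈ {44}
|BC| ∈ {30}
|AC| ∈ [14, 74]

|AC| ∈ [14, 74]  (≈ [14.0000, 74.0000])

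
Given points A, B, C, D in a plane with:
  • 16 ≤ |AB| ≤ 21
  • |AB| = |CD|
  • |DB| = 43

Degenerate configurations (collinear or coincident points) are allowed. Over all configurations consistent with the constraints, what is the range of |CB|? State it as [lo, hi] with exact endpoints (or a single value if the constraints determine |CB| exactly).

|CB| ∈ [22, 64]  (≈ [22.0000, 64.0000])

|AB| ∈ [16, 21]
|BD| ∈ {43}
|CD| ∈ [16, 21]
|AD| ∈ [22, 64]
|BC| ∈ [22, 64]
|AC| ∈ [1, 85]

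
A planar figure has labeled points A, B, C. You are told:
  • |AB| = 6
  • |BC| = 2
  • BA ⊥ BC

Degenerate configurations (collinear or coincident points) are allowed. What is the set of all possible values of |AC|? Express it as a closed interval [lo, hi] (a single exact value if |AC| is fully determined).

|AC| = 2·√(10)  (≈ 6.3246)

|AB| ∈ {6}
|BC| ∈ {2}
|AC| ∈ {2·√(10)}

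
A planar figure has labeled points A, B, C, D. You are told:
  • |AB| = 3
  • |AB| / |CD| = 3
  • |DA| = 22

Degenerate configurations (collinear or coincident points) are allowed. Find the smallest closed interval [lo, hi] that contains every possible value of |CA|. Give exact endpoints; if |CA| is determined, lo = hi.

|CA| ∈ [21, 23]  (≈ [21.0000, 23.0000])

|AB| ∈ {3}
|AD| ∈ {22}
|CD| ∈ {1}
|BD| ∈ [19, 25]
|AC| ∈ [21, 23]
|BC| ∈ [18, 26]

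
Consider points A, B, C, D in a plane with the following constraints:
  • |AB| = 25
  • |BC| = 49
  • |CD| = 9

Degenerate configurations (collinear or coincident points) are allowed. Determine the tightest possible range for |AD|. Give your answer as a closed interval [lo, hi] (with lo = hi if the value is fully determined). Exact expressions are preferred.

|AB| ∈ {25}
|BC| ∈ {49}
|CD| ∈ {9}
|AC| ∈ [24, 74]
|BD| ∈ [40, 58]
|AD| ∈ [15, 83]

|AD| ∈ [15, 83]  (≈ [15.0000, 83.0000])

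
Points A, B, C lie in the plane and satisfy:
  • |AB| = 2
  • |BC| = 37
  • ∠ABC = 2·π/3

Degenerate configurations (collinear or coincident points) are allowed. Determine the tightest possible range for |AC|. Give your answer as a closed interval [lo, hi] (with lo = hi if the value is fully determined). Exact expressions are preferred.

|AB| ∈ {2}
|BC| ∈ {37}
|AC| ∈ {√(1447)}

|AC| = √(1447)  (≈ 38.0395)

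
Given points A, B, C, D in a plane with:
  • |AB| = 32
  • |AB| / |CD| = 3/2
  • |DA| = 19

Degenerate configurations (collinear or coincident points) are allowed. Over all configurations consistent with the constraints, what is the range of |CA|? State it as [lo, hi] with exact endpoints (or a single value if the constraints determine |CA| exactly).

|CA| ∈ [7/3, 121/3]  (≈ [2.3333, 40.3333])

|AB| ∈ {32}
|AD| ∈ {19}
|CD| ∈ {64/3}
|BD| ∈ [13, 51]
|AC| ∈ [7/3, 121/3]
|BC| ∈ [0, 217/3]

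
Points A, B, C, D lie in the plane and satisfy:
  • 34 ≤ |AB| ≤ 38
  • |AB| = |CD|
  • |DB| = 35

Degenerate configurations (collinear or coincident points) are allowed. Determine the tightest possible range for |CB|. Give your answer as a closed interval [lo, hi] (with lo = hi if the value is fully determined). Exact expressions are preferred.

|CB| ∈ [0, 73]  (≈ [0.0000, 73.0000])

|AB| ∈ [34, 38]
|BD| ∈ {35}
|CD| ∈ [34, 38]
|AD| ∈ [0, 73]
|BC| ∈ [0, 73]
|AC| ∈ [0, 111]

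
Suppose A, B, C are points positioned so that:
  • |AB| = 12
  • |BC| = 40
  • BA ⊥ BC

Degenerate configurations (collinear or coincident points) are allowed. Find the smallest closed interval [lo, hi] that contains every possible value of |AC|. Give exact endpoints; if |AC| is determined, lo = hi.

|AB| ∈ {12}
|BC| ∈ {40}
|AC| ∈ {4·√(109)}

|AC| = 4·√(109)  (≈ 41.7612)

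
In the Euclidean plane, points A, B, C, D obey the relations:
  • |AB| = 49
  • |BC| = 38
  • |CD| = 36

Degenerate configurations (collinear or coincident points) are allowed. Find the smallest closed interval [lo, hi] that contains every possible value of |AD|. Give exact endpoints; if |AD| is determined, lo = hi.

|AB| ∈ {49}
|BC| ∈ {38}
|CD| ∈ {36}
|AC| ∈ [11, 87]
|BD| ∈ [2, 74]
|AD| ∈ [0, 123]

|AD| ∈ [0, 123]  (≈ [0.0000, 123.0000])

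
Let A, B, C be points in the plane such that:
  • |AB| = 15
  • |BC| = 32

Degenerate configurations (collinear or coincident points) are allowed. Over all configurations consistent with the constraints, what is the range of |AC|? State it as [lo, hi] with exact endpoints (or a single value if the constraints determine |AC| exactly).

|AB| ∈ {15}
|BC| ∈ {32}
|AC| ∈ [17, 47]

|AC| ∈ [17, 47]  (≈ [17.0000, 47.0000])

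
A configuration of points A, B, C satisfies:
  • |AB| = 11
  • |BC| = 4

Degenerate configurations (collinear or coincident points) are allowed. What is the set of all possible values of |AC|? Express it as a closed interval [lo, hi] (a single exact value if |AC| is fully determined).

|AC| ∈ [7, 15]  (≈ [7.0000, 15.0000])

|AB| ∈ {11}
|BC| ∈ {4}
|AC| ∈ [7, 15]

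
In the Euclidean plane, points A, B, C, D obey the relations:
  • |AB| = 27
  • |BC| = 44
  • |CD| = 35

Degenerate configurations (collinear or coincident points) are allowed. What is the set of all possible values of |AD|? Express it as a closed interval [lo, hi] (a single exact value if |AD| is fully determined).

|AB| ∈ {27}
|BC| ∈ {44}
|CD| ∈ {35}
|AC| ∈ [17, 71]
|BD| ∈ [9, 79]
|AD| ∈ [0, 106]

|AD| ∈ [0, 106]  (≈ [0.0000, 106.0000])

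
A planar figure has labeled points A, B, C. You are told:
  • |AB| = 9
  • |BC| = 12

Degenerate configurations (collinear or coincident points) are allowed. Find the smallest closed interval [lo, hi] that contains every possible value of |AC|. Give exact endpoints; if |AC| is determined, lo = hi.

|AC| ∈ [3, 21]  (≈ [3.0000, 21.0000])

|AB| ∈ {9}
|BC| ∈ {12}
|AC| ∈ [3, 21]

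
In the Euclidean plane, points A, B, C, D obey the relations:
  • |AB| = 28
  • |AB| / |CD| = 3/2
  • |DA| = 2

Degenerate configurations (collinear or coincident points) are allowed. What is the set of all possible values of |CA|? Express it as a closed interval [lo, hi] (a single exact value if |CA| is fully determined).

|CA| ∈ [50/3, 62/3]  (≈ [16.6667, 20.6667])

|AB| ∈ {28}
|AD| ∈ {2}
|CD| ∈ {56/3}
|BD| ∈ [26, 30]
|AC| ∈ [50/3, 62/3]
|BC| ∈ [22/3, 146/3]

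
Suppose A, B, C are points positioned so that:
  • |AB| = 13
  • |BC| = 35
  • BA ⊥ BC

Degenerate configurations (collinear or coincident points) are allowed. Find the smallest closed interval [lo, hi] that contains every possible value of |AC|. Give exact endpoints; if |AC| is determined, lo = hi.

|AB| ∈ {13}
|BC| ∈ {35}
|AC| ∈ {√(1394)}

|AC| = √(1394)  (≈ 37.3363)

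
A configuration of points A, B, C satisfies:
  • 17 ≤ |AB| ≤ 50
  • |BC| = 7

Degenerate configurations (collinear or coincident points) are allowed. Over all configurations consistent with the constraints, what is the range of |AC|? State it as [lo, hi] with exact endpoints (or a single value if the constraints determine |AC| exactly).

|AC| ∈ [10, 57]  (≈ [10.0000, 57.0000])

|AB| ∈ [17, 50]
|BC| ∈ {7}
|AC| ∈ [10, 57]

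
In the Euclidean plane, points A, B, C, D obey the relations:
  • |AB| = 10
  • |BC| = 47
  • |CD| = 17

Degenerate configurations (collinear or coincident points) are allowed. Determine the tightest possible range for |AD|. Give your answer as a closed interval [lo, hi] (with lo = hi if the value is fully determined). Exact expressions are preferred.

|AB| ∈ {10}
|BC| ∈ {47}
|CD| ∈ {17}
|AC| ∈ [37, 57]
|BD| ∈ [30, 64]
|AD| ∈ [20, 74]

|AD| ∈ [20, 74]  (≈ [20.0000, 74.0000])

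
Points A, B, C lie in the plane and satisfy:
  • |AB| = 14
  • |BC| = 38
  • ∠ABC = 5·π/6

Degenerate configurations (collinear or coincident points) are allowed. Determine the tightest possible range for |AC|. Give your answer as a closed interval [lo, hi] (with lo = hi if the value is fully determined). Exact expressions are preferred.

|AB| ∈ {14}
|BC| ∈ {38}
|AC| ∈ {2·√(133·√(3) + 410)}

|AC| = 2·√(133·√(3) + 410)  (≈ 50.6108)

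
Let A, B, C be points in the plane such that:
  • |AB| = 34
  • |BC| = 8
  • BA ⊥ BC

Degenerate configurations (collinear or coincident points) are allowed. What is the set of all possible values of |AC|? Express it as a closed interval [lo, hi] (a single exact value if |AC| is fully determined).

|AB| ∈ {34}
|BC| ∈ {8}
|AC| ∈ {2·√(305)}

|AC| = 2·√(305)  (≈ 34.9285)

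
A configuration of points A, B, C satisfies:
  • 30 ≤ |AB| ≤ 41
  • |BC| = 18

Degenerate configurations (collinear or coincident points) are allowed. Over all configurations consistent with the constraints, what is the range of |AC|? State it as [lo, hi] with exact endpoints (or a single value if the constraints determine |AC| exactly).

|AB| ∈ [30, 41]
|BC| ∈ {18}
|AC| ∈ [12, 59]

|AC| ∈ [12, 59]  (≈ [12.0000, 59.0000])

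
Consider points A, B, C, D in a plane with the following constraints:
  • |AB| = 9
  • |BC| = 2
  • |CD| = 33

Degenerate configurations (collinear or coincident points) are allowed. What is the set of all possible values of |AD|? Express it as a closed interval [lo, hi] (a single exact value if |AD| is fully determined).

|AD| ∈ [22, 44]  (≈ [22.0000, 44.0000])

|AB| ∈ {9}
|BC| ∈ {2}
|CD| ∈ {33}
|AC| ∈ [7, 11]
|BD| ∈ [31, 35]
|AD| ∈ [22, 44]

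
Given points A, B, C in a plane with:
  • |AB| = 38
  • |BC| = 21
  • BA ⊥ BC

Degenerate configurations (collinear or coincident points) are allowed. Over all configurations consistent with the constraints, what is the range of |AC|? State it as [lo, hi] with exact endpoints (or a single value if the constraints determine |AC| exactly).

|AC| = √(1885)  (≈ 43.4166)

|AB| ∈ {38}
|BC| ∈ {21}
|AC| ∈ {√(1885)}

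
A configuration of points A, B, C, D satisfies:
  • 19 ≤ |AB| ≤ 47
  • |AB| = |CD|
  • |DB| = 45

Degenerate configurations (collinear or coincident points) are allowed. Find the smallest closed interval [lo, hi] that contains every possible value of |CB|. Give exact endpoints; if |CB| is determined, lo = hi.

|CB| ∈ [0, 92]  (≈ [0.0000, 92.0000])

|AB| ∈ [19, 47]
|BD| ∈ {45}
|CD| ∈ [19, 47]
|AD| ∈ [0, 92]
|BC| ∈ [0, 92]
|AC| ∈ [0, 139]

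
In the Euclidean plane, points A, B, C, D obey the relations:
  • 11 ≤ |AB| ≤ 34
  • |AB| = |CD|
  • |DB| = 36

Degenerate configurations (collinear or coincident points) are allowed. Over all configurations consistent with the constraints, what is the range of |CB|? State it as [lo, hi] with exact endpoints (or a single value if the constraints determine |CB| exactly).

|AB| ∈ [11, 34]
|BD| ∈ {36}
|CD| ∈ [11, 34]
|AD| ∈ [2, 70]
|BC| ∈ [2, 70]
|AC| ∈ [0, 104]

|CB| ∈ [2, 70]  (≈ [2.0000, 70.0000])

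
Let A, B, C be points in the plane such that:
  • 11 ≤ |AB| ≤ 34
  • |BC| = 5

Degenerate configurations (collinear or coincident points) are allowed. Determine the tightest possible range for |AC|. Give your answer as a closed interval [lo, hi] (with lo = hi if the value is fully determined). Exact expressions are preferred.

|AC| ∈ [6, 39]  (≈ [6.0000, 39.0000])

|AB| ∈ [11, 34]
|BC| ∈ {5}
|AC| ∈ [6, 39]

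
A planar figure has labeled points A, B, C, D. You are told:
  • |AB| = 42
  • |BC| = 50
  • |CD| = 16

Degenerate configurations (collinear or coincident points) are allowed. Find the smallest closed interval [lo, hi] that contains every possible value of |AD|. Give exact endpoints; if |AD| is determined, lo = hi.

|AB| ∈ {42}
|BC| ∈ {50}
|CD| ∈ {16}
|AC| ∈ [8, 92]
|BD| ∈ [34, 66]
|AD| ∈ [0, 108]

|AD| ∈ [0, 108]  (≈ [0.0000, 108.0000])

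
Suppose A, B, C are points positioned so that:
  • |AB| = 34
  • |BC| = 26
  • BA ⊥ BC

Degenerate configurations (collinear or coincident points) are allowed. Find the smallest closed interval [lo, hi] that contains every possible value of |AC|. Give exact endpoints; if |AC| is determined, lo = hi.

|AC| = 2·√(458)  (≈ 42.8019)

|AB| ∈ {34}
|BC| ∈ {26}
|AC| ∈ {2·√(458)}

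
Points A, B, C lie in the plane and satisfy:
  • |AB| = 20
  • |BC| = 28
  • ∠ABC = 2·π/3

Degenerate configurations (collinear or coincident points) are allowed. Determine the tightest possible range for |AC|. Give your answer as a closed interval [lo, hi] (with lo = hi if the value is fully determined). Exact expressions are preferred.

|AC| = 4·√(109)  (≈ 41.7612)

|AB| ∈ {20}
|BC| ∈ {28}
|AC| ∈ {4·√(109)}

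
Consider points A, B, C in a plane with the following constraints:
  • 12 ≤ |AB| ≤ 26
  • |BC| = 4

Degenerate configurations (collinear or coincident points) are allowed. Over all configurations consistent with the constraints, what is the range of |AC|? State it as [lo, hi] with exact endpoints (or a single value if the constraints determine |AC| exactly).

|AC| ∈ [8, 30]  (≈ [8.0000, 30.0000])

|AB| ∈ [12, 26]
|BC| ∈ {4}
|AC| ∈ [8, 30]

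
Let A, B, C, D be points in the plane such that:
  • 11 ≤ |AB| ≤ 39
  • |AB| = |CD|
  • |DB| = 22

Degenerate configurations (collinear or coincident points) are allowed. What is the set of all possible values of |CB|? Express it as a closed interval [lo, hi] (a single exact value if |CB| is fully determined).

|CB| ∈ [0, 61]  (≈ [0.0000, 61.0000])

|AB| ∈ [11, 39]
|BD| ∈ {22}
|CD| ∈ [11, 39]
|AD| ∈ [0, 61]
|BC| ∈ [0, 61]
|AC| ∈ [0, 100]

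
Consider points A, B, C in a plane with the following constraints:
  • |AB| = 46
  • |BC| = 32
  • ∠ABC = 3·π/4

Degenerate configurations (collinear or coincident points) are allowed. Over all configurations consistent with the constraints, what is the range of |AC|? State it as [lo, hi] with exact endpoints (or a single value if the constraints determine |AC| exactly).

|AC| = 2·√(368·√(2) + 785)  (≈ 72.2615)

|AB| ∈ {46}
|BC| ∈ {32}
|AC| ∈ {2·√(368·√(2) + 785)}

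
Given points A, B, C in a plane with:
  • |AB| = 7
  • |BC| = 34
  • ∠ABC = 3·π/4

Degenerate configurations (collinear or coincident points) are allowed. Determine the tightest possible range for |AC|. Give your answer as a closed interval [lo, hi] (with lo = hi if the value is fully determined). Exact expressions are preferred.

|AC| = √(238·√(2) + 1205)  (≈ 39.2630)

|AB| ∈ {7}
|BC| ∈ {34}
|AC| ∈ {√(238·√(2) + 1205)}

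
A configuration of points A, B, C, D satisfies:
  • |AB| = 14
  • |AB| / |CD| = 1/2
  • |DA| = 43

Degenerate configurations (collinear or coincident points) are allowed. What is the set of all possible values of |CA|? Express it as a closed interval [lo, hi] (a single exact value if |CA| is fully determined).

|AB| ∈ {14}
|AD| ∈ {43}
|CD| ∈ {28}
|BD| ∈ [29, 57]
|AC| ∈ [15, 71]
|BC| ∈ [1, 85]

|CA| ∈ [15, 71]  (≈ [15.0000, 71.0000])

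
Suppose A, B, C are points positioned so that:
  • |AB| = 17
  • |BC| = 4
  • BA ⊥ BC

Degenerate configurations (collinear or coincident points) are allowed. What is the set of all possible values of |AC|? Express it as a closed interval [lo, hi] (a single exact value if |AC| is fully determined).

|AC| = √(305)  (≈ 17.4642)

|AB| ∈ {17}
|BC| ∈ {4}
|AC| ∈ {√(305)}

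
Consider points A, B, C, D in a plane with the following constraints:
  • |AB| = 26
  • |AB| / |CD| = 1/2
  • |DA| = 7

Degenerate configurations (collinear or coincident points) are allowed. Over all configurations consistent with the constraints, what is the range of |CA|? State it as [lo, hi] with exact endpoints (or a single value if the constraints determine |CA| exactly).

|CA| ∈ [45, 59]  (≈ [45.0000, 59.0000])

|AB| ∈ {26}
|AD| ∈ {7}
|CD| ∈ {52}
|BD| ∈ [19, 33]
|AC| ∈ [45, 59]
|BC| ∈ [19, 85]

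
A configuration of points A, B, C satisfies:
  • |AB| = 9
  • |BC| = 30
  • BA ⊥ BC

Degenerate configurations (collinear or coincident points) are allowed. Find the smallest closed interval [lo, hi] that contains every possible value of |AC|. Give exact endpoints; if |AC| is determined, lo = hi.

|AB| ∈ {9}
|BC| ∈ {30}
|AC| ∈ {3·√(109)}

|AC| = 3·√(109)  (≈ 31.3209)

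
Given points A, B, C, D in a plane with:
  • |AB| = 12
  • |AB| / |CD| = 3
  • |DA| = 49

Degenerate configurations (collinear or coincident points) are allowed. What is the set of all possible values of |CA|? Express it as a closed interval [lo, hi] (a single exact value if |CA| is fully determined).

|AB| ∈ {12}
|AD| ∈ {49}
|CD| ∈ {4}
|BD| ∈ [37, 61]
|AC| ∈ [45, 53]
|BC| ∈ [33, 65]

|CA| ∈ [45, 53]  (≈ [45.0000, 53.0000])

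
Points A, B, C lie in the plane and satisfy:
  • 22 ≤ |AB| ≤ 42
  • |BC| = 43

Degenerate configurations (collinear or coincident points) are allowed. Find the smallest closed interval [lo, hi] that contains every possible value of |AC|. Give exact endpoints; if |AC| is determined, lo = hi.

|AB| ∈ [22, 42]
|BC| ∈ {43}
|AC| ∈ [1, 85]

|AC| ∈ [1, 85]  (≈ [1.0000, 85.0000])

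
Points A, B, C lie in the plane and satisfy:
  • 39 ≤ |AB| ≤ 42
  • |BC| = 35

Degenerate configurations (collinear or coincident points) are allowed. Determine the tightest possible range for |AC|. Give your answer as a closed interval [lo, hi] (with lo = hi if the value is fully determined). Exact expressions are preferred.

|AB| ∈ [39, 42]
|BC| ∈ {35}
|AC| ∈ [4, 77]

|AC| ∈ [4, 77]  (≈ [4.0000, 77.0000])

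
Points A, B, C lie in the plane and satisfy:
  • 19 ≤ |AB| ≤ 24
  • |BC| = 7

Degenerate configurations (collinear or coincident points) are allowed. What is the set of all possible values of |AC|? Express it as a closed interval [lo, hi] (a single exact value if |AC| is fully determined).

|AC| ∈ [12, 31]  (≈ [12.0000, 31.0000])

|AB| ∈ [19, 24]
|BC| ∈ {7}
|AC| ∈ [12, 31]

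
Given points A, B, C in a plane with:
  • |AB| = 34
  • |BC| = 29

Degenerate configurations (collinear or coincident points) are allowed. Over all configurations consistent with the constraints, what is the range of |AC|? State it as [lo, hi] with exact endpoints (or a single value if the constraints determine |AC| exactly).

|AC| ∈ [5, 63]  (≈ [5.0000, 63.0000])

|AB| ∈ {34}
|BC| ∈ {29}
|AC| ∈ [5, 63]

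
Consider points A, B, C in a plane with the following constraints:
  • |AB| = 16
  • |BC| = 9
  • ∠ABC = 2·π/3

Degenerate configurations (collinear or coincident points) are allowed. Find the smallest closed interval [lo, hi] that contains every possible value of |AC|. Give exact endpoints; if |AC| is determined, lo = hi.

|AB| ∈ {16}
|BC| ∈ {9}
|AC| ∈ {√(481)}

|AC| = √(481)  (≈ 21.9317)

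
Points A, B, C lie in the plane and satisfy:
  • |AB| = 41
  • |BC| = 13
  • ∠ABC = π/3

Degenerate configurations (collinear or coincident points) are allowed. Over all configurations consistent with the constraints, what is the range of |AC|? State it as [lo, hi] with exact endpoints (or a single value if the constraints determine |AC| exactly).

|AB| ∈ {41}
|BC| ∈ {13}
|AC| ∈ {√(1317)}

|AC| = √(1317)  (≈ 36.2905)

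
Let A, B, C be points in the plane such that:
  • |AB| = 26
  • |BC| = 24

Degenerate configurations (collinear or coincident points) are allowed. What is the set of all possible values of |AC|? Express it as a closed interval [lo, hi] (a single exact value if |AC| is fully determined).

|AC| ∈ [2, 50]  (≈ [2.0000, 50.0000])

|AB| ∈ {26}
|BC| ∈ {24}
|AC| ∈ [2, 50]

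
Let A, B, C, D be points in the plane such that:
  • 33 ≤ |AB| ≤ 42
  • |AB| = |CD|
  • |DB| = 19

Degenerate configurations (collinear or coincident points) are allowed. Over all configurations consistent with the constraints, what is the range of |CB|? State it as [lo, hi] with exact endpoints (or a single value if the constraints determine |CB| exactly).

|CB| ∈ [14, 61]  (≈ [14.0000, 61.0000])

|AB| ∈ [33, 42]
|BD| ∈ {19}
|CD| ∈ [33, 42]
|AD| ∈ [14, 61]
|BC| ∈ [14, 61]
|AC| ∈ [0, 103]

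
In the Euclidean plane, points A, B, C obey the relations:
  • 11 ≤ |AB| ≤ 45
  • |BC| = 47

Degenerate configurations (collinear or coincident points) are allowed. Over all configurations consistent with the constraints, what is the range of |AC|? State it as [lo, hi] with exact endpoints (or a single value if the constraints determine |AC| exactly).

|AB| ∈ [11, 45]
|BC| ∈ {47}
|AC| ∈ [2, 92]

|AC| ∈ [2, 92]  (≈ [2.0000, 92.0000])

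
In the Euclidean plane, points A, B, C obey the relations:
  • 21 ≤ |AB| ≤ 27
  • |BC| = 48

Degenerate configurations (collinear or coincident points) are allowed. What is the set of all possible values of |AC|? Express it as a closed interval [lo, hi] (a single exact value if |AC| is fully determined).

|AC| ∈ [21, 75]  (≈ [21.0000, 75.0000])

|AB| ∈ [21, 27]
|BC| ∈ {48}
|AC| ∈ [21, 75]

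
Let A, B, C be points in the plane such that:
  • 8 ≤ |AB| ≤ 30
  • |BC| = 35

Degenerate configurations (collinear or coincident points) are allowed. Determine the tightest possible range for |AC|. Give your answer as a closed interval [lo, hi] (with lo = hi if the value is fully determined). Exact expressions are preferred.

|AB| ∈ [8, 30]
|BC| ∈ {35}
|AC| ∈ [5, 65]

|AC| ∈ [5, 65]  (≈ [5.0000, 65.0000])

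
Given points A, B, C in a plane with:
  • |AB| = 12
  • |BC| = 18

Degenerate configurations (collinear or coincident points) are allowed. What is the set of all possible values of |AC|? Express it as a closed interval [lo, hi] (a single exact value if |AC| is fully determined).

|AC| ∈ [6, 30]  (≈ [6.0000, 30.0000])

|AB| ∈ {12}
|BC| ∈ {18}
|AC| ∈ [6, 30]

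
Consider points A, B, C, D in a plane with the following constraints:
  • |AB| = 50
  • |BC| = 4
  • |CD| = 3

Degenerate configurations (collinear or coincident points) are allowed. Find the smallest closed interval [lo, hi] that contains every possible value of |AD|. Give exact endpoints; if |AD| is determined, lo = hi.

|AD| ∈ [43, 57]  (≈ [43.0000, 57.0000])

|AB| ∈ {50}
|BC| ∈ {4}
|CD| ∈ {3}
|AC| ∈ [46, 54]
|BD| ∈ [1, 7]
|AD| ∈ [43, 57]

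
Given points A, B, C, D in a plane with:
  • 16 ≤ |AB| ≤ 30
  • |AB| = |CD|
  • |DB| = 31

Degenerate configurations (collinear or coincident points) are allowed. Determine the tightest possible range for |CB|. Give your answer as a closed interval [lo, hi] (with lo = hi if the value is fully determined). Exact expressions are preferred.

|CB| ∈ [1, 61]  (≈ [1.0000, 61.0000])

|AB| ∈ [16, 30]
|BD| ∈ {31}
|CD| ∈ [16, 30]
|AD| ∈ [1, 61]
|BC| ∈ [1, 61]
|AC| ∈ [0, 91]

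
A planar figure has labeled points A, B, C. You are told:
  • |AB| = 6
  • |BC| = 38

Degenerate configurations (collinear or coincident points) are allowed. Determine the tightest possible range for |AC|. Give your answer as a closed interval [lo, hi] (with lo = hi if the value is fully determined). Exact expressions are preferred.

|AC| ∈ [32, 44]  (≈ [32.0000, 44.0000])

|AB| ∈ {6}
|BC| ∈ {38}
|AC| ∈ [32, 44]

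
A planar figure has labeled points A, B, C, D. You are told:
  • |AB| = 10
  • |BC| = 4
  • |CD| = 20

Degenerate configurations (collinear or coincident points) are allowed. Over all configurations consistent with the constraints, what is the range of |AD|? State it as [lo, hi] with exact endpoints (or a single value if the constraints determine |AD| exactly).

|AB| ∈ {10}
|BC| ∈ {4}
|CD| ∈ {20}
|AC| ∈ [6, 14]
|BD| ∈ [16, 24]
|AD| ∈ [6, 34]

|AD| ∈ [6, 34]  (≈ [6.0000, 34.0000])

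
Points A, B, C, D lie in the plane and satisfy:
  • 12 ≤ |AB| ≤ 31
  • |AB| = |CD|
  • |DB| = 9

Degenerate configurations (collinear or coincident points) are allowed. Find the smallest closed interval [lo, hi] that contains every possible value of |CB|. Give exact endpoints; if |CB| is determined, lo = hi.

|CB| ∈ [3, 40]  (≈ [3.0000, 40.0000])

|AB| ∈ [12, 31]
|BD| ∈ {9}
|CD| ∈ [12, 31]
|AD| ∈ [3, 40]
|BC| ∈ [3, 40]
|AC| ∈ [0, 71]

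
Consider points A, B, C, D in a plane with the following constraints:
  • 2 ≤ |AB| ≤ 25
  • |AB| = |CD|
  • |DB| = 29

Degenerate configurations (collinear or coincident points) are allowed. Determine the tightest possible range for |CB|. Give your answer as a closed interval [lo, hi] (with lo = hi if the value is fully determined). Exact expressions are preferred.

|CB| ∈ [4, 54]  (≈ [4.0000, 54.0000])

|AB| ∈ [2, 25]
|BD| ∈ {29}
|CD| ∈ [2, 25]
|AD| ∈ [4, 54]
|BC| ∈ [4, 54]
|AC| ∈ [0, 79]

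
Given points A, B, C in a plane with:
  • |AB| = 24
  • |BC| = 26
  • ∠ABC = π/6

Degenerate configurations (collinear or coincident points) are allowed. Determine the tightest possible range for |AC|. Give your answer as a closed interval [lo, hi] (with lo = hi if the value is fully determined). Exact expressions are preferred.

|AB| ∈ {24}
|BC| ∈ {26}
|AC| ∈ {2·√(313 - 156·√(3))}

|AC| = 2·√(313 - 156·√(3))  (≈ 13.0844)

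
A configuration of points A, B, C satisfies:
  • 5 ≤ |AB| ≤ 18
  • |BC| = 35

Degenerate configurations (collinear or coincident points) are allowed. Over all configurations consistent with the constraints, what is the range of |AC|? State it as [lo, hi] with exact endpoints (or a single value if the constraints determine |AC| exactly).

|AC| ∈ [17, 53]  (≈ [17.0000, 53.0000])

|AB| ∈ [5, 18]
|BC| ∈ {35}
|AC| ∈ [17, 53]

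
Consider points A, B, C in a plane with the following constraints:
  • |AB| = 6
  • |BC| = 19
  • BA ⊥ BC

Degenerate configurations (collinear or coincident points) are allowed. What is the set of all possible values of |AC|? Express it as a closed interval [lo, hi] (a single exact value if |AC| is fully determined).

|AB| ∈ {6}
|BC| ∈ {19}
|AC| ∈ {√(397)}

|AC| = √(397)  (≈ 19.9249)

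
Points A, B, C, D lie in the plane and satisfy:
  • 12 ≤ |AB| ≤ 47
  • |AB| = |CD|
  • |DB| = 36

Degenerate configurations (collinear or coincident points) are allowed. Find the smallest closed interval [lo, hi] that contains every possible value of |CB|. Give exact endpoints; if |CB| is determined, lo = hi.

|CB| ∈ [0, 83]  (≈ [0.0000, 83.0000])

|AB| ∈ [12, 47]
|BD| ∈ {36}
|CD| ∈ [12, 47]
|AD| ∈ [0, 83]
|BC| ∈ [0, 83]
|AC| ∈ [0, 130]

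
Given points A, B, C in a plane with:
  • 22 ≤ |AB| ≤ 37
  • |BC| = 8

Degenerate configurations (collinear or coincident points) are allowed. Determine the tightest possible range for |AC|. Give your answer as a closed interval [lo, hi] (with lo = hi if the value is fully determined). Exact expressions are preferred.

|AB| ∈ [22, 37]
|BC| ∈ {8}
|AC| ∈ [14, 45]

|AC| ∈ [14, 45]  (≈ [14.0000, 45.0000])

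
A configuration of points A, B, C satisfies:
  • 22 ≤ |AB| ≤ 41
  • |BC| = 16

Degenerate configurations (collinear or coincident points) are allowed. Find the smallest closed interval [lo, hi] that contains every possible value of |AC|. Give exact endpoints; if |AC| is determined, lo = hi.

|AC| ∈ [6, 57]  (≈ [6.0000, 57.0000])

|AB| ∈ [22, 41]
|BC| ∈ {16}
|AC| ∈ [6, 57]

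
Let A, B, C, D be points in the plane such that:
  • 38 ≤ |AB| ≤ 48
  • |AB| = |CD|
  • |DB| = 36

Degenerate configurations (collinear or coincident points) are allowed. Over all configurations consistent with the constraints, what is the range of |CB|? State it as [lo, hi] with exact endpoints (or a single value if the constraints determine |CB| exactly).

|AB| ∈ [38, 48]
|BD| ∈ {36}
|CD| ∈ [38, 48]
|AD| ∈ [2, 84]
|BC| ∈ [2, 84]
|AC| ∈ [0, 132]

|CB| ∈ [2, 84]  (≈ [2.0000, 84.0000])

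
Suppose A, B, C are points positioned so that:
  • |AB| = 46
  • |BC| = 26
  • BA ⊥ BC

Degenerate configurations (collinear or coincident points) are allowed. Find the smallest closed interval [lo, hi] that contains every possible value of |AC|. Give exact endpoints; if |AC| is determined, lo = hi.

|AB| ∈ {46}
|BC| ∈ {26}
|AC| ∈ {2·√(698)}

|AC| = 2·√(698)  (≈ 52.8394)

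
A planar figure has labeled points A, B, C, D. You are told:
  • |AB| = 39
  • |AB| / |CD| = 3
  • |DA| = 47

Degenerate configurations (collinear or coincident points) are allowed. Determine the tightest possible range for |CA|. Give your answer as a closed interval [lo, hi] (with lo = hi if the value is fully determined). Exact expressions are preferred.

|CA| ∈ [34, 60]  (≈ [34.0000, 60.0000])

|AB| ∈ {39}
|AD| ∈ {47}
|CD| ∈ {13}
|BD| ∈ [8, 86]
|AC| ∈ [34, 60]
|BC| ∈ [0, 99]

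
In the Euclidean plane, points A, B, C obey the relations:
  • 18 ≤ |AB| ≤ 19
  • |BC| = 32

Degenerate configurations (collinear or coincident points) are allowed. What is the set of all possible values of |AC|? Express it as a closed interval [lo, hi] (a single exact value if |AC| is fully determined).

|AC| ∈ [13, 51]  (≈ [13.0000, 51.0000])

|AB| ∈ [18, 19]
|BC| ∈ {32}
|AC| ∈ [13, 51]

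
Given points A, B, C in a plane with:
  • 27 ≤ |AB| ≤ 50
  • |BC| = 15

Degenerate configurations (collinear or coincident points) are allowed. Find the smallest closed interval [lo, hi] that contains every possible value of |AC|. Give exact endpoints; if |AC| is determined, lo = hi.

|AC| ∈ [12, 65]  (≈ [12.0000, 65.0000])

|AB| ∈ [27, 50]
|BC| ∈ {15}
|AC| ∈ [12, 65]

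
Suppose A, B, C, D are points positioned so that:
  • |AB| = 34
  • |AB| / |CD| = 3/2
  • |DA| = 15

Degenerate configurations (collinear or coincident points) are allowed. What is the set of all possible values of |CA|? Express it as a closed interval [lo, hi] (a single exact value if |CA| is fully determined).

|CA| ∈ [23/3, 113/3]  (≈ [7.6667, 37.6667])

|AB| ∈ {34}
|AD| ∈ {15}
|CD| ∈ {68/3}
|BD| ∈ [19, 49]
|AC| ∈ [23/3, 113/3]
|BC| ∈ [0, 215/3]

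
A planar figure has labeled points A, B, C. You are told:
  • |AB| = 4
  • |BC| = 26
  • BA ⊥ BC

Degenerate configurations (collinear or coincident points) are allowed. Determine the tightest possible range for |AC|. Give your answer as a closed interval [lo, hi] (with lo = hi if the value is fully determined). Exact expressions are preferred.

|AB| ∈ {4}
|BC| ∈ {26}
|AC| ∈ {2·√(173)}

|AC| = 2·√(173)  (≈ 26.3059)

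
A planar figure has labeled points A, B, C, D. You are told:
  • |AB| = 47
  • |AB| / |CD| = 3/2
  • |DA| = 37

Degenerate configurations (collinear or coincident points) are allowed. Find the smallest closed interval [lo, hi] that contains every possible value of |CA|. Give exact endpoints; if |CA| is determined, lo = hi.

|CA| ∈ [17/3, 205/3]  (≈ [5.6667, 68.3333])

|AB| ∈ {47}
|AD| ∈ {37}
|CD| ∈ {94/3}
|BD| ∈ [10, 84]
|AC| ∈ [17/3, 205/3]
|BC| ∈ [0, 346/3]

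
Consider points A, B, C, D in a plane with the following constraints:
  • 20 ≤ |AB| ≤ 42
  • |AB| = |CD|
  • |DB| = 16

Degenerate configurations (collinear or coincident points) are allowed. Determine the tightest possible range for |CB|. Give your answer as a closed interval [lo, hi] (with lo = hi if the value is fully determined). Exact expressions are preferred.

|CB| ∈ [4, 58]  (≈ [4.0000, 58.0000])

|AB| ∈ [20, 42]
|BD| ∈ {16}
|CD| ∈ [20, 42]
|AD| ∈ [4, 58]
|BC| ∈ [4, 58]
|AC| ∈ [0, 100]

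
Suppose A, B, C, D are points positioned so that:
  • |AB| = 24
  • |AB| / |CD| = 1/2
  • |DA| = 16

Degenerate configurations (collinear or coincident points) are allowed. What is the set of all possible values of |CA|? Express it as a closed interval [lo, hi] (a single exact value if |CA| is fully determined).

|CA| ∈ [32, 64]  (≈ [32.0000, 64.0000])

|AB| ∈ {24}
|AD| ∈ {16}
|CD| ∈ {48}
|BD| ∈ [8, 40]
|AC| ∈ [32, 64]
|BC| ∈ [8, 88]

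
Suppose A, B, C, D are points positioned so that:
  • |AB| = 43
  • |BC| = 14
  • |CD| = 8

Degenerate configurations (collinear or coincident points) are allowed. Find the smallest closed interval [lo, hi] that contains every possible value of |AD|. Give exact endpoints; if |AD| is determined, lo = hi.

|AD| ∈ [21, 65]  (≈ [21.0000, 65.0000])

|AB| ∈ {43}
|BC| ∈ {14}
|CD| ∈ {8}
|AC| ∈ [29, 57]
|BD| ∈ [6, 22]
|AD| ∈ [21, 65]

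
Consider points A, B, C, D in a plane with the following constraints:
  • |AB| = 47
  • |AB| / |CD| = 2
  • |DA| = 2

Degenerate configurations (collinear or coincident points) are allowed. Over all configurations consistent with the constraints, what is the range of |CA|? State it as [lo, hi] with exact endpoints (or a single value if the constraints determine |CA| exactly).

|AB| ∈ {47}
|AD| ∈ {2}
|CD| ∈ {47/2}
|BD| ∈ [45, 49]
|AC| ∈ [43/2, 51/2]
|BC| ∈ [43/2, 145/2]

|CA| ∈ [43/2, 51/2]  (≈ [21.5000, 25.5000])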